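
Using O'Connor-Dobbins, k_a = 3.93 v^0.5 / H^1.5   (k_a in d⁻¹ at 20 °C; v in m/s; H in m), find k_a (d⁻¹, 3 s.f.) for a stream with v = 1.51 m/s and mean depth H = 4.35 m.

k_a ≈ 0.532 d⁻¹

k_a = 3.93 × 1.51^0.5 / 4.35^1.5 = 3.93 × 1.229 / 9.073 = 0.5323 d⁻¹.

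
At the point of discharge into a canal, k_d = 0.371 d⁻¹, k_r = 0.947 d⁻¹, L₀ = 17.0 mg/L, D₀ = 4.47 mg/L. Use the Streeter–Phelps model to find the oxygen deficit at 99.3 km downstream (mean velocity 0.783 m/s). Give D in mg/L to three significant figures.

Travel time t = x/v = 99.3 km / (0.783 m/s) = 99300 m / 0.783 m/s = 126800 s = 1.468 d.
k_d L₀/(k_r−k_d) = 0.371×17.0/(0.947−0.371) = 6.307/0.5760 = 10.95 mg/L.
e^(−k_d t) = e^(−0.371×1.468) = 0.5801; e^(−k_r t) = e^(−0.947×1.468) = 0.2491.
D = 10.95 × (0.5801 − 0.2491) + 4.47 × 0.2491 = 3.625 + 1.113 = 4.738 mg/L.

D ≈ 4.74 mg/L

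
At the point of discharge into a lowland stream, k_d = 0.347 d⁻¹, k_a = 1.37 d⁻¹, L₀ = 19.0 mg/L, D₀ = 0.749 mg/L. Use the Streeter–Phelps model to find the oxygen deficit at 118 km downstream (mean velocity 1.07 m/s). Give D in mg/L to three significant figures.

D ≈ 3.15 mg/L

Travel time t = x/v = 118 km / (1.07 m/s) = 118000 m / 1.07 m/s = 110300 s = 1.276 d.
k_d L₀/(k_a−k_d) = 0.347×19.0/(1.37−0.347) = 6.593/1.023 = 6.445 mg/L.
e^(−k_d t) = e^(−0.347×1.276) = 0.6422; e^(−k_a t) = e^(−1.37×1.276) = 0.1740.
D = 6.445 × (0.6422 − 0.1740) + 0.749 × 0.1740 = 3.017 + 0.1303 = 3.148 mg/L.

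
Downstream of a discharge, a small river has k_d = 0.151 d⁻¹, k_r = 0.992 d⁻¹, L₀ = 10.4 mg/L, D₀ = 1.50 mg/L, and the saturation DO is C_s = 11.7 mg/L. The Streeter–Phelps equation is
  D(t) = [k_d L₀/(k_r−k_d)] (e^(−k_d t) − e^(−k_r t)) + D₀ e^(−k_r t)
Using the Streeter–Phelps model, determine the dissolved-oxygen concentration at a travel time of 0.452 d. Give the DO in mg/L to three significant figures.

DO ≈ 10.2 mg/L

k_d L₀/(k_r−k_d) = 0.151×10.4/(0.992−0.151) = 1.570/0.8410 = 1.867 mg/L.
e^(−k_d t) = e^(−0.151×0.4520) = 0.9340; e^(−k_r t) = e^(−0.992×0.4520) = 0.6387.
D = 1.867 × (0.9340 − 0.6387) + 1.50 × 0.6387 = 0.5515 + 0.9580 = 1.510 mg/L.
DO = C_s − D = 11.7 − 1.510 = 10.19 mg/L.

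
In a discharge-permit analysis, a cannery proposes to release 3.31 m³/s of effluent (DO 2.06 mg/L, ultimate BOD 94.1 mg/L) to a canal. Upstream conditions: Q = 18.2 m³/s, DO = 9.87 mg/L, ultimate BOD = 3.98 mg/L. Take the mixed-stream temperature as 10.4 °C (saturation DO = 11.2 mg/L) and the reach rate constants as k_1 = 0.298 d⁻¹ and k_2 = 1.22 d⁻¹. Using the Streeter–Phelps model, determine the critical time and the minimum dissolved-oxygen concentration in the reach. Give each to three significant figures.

t_c ≈ 0.902 d; minimum DO ≈ 7.87 mg/L

Mixed DO = (18.2×9.87 + 3.31×2.06)/(18.2+3.31) = 186.5/21.51 = 8.668 mg/L.
Mixed L₀ = (18.2×3.98 + 3.31×94.1)/(21.51) = 383.9/21.51 = 17.85 mg/L.
Initial deficit D₀ = C_s − DO₀ = 11.2 − 8.668 = 2.532 mg/L.
t_c = (1/0.9220) ln[(1.22/0.298)(1 − 2.532×0.9220/(0.298×17.85))] = 1.085 × ln(2.297) = 0.9020 d.
D_c = (0.298/1.22) × 17.85 × e^(−0.298×0.9020) = 0.2443 × 17.85 × 0.7643 = 3.332 mg/L.
Minimum DO = 11.2 − 3.332 = 7.868 mg/L.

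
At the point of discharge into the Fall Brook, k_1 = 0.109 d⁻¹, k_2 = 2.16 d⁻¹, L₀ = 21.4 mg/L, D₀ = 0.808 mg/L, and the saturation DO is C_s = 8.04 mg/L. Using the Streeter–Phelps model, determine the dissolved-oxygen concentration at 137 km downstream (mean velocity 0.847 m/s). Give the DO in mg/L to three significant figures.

Travel time t = x/v = 137 km / (0.847 m/s) = 137000 m / 0.847 m/s = 161700 s = 1.872 d.
k_1 L₀/(k_2−k_1) = 0.109×21.4/(2.16−0.109) = 2.333/2.051 = 1.137 mg/L.
e^(−k_1 t) = e^(−0.109×1.872) = 0.8154; e^(−k_2 t) = e^(−2.16×1.872) = 0.01753.
D = 1.137 × (0.8154 − 0.01753) + 0.808 × 0.01753 = 0.9074 + 0.01417 = 0.9216 mg/L.
DO = C_s − D = 8.04 − 0.9216 = 7.118 mg/L.

DO ≈ 7.12 mg/L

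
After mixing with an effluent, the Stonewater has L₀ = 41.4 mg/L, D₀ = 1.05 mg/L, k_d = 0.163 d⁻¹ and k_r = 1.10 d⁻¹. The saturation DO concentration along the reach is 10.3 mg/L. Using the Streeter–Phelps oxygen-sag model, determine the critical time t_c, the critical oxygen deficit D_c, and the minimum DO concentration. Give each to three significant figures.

With k_r/k_d = 6.748 and 1 − D₀(k_r−k_d)/(k_d L₀) = 0.8542,
t_c = ln(6.748 × 0.8542) / (1.10 − 0.163) = ln(5.765) / 0.9370 = 1.752/0.9370 = 1.870 d.
L(t_c) = L₀ e^(−k_d t_c) = 41.4 × 0.7373 = 30.53 mg/L, and at the critical point k_r D_c = k_d L, so D_c = (0.163/1.10) × 30.53 = 4.523 mg/L.
Minimum DO = C_s − D_c = 10.3 − 4.523 = 5.777 mg/L.

t_c ≈ 1.87 d; D_c ≈ 4.52 mg/L; min DO ≈ 5.78 mg/L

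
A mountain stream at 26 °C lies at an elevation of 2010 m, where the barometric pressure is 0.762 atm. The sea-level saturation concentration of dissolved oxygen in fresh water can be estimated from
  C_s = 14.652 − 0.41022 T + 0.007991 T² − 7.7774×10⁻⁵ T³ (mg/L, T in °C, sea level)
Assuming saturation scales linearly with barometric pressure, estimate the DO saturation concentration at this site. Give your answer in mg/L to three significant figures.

At sea level: C_s = 14.652 − 0.41022×26 + 0.007991×26² − 7.7774×10⁻⁵×26³ = 8.021 mg/L.
Pressure correction: C_s' = 8.021 × 0.762 = 6.112 mg/L.

C_s ≈ 6.11 mg/L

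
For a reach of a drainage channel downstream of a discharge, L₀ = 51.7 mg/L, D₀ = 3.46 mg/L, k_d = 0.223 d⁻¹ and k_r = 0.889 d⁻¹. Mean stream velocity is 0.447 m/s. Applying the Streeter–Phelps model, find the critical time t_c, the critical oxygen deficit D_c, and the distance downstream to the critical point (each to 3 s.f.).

With k_r/k_d = 3.987 and 1 − D₀(k_r−k_d)/(k_d L₀) = 0.8001,
t_c = ln(3.987 × 0.8001) / (0.889 − 0.223) = ln(3.190) / 0.6660 = 1.160/0.6660 = 1.742 d.
D_c = (k_d/k_r) L₀ e^(−k_d t_c) = (0.223/0.889) × 51.7 × e^(−0.223×1.742) = 0.2508 × 51.7 × 0.6781 = 8.795 mg/L.
x_c = v t_c = 0.447 m/s × 1.742 d × 86400 s/d = 67260 m ≈ 67.3 km.

t_c ≈ 1.74 d; D_c ≈ 8.79 mg/L; x_c ≈ 67.3 km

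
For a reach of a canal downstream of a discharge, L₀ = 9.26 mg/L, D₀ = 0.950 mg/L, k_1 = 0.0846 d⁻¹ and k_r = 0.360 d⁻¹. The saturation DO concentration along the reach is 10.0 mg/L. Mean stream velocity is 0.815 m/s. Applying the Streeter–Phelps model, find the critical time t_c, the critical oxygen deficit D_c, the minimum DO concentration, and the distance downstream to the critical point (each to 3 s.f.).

At the critical point dD/dt = 0, so k_1 L₀ e^(−k_1 t) = k_r D. Substituting D(t) from the Streeter–Phelps equation and solving for t gives
t_c = ln[(k_r/k_1)(1 − D₀(k_r−k_1)/(k_1 L₀))] / (k_r−k_1).
Here k_r−k_1 = 0.2754 d⁻¹ and 1 − D₀(k_r−k_1)/(k_1 L₀) = 1 − 0.950×0.2754/(0.0846×9.26) = 0.6660, so
t_c = ln(4.255 × 0.6660) / 0.2754 = 1.042 / 0.2754 = 3.783 d.
L(t_c) = L₀ e^(−k_1 t_c) = 9.26 × 0.7261 = 6.724 mg/L, and at the critical point k_r D_c = k_1 L, so D_c = (0.0846/0.360) × 6.724 = 1.580 mg/L.
Minimum DO = C_s − D_c = 10.0 − 1.580 = 8.420 mg/L.
x_c = v t_c = 0.815 m/s × 3.783 d × 86400 s/d = 266400 m ≈ 266 km.

t_c ≈ 3.78 d; D_c ≈ 1.58 mg/L; min DO ≈ 8.42 mg/L; x_c ≈ 266 km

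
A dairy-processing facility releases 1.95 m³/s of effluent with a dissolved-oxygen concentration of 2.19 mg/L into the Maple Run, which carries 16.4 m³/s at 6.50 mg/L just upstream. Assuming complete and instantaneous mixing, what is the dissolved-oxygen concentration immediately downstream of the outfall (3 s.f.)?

6.04 mg/L

Flow-weighted mixing: C = (Q_r C_r + Q_w C_w)/(Q_r + Q_w)
= (16.4×6.50 + 1.95×2.19)/(16.4 + 1.95) = 110.9/18.35 = 6.042 mg/L.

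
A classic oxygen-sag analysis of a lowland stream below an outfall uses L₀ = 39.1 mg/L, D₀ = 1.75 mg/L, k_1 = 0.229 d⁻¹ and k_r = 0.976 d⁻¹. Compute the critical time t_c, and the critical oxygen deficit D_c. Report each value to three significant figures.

At the critical point dD/dt = 0, so k_1 L₀ e^(−k_1 t) = k_r D. Substituting D(t) from the Streeter–Phelps equation and solving for t gives
t_c = ln[(k_r/k_1)(1 − D₀(k_r−k_1)/(k_1 L₀))] / (k_r−k_1).
Here k_r−k_1 = 0.7470 d⁻¹ and 1 − D₀(k_r−k_1)/(k_1 L₀) = 1 − 1.75×0.7470/(0.229×39.1) = 0.8540, so
t_c = ln(4.262 × 0.8540) / 0.7470 = 1.292 / 0.7470 = 1.729 d.
D_c = (k_1/k_r) L₀ e^(−k_1 t_c) = (0.229/0.976) × 39.1 × e^(−0.229×1.729) = 0.2346 × 39.1 × 0.6730 = 6.174 mg/L.

t_c ≈ 1.73 d; D_c ≈ 6.17 mg/L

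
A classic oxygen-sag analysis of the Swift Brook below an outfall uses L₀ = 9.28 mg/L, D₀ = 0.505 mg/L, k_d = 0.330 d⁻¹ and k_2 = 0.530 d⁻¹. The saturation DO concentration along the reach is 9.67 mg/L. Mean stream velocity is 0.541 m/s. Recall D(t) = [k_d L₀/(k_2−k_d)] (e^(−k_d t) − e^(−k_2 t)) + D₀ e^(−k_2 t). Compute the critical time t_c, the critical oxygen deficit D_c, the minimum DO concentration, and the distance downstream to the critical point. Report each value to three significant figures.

At the critical point dD/dt = 0, so k_d L₀ e^(−k_d t) = k_2 D. Substituting D(t) from the Streeter–Phelps equation and solving for t gives
t_c = ln[(k_2/k_d)(1 − D₀(k_2−k_d)/(k_d L₀))] / (k_2−k_d).
Here k_2−k_d = 0.2000 d⁻¹ and 1 − D₀(k_2−k_d)/(k_d L₀) = 1 − 0.505×0.2000/(0.330×9.28) = 0.9670, so
t_c = ln(1.606 × 0.9670) / 0.2000 = 0.4402 / 0.2000 = 2.201 d.
L(t_c) = L₀ e^(−k_d t_c) = 9.28 × 0.4836 = 4.488 mg/L, and at the critical point k_2 D_c = k_d L, so D_c = (0.330/0.530) × 4.488 = 2.795 mg/L.
Minimum DO = C_s − D_c = 9.67 − 2.795 = 6.875 mg/L.
x_c = v t_c = 0.541 m/s × 2.201 d × 86400 s/d = 102900 m ≈ 103 km.

t_c ≈ 2.20 d; D_c ≈ 2.79 mg/L; min DO ≈ 6.88 mg/L; x_c ≈ 103 km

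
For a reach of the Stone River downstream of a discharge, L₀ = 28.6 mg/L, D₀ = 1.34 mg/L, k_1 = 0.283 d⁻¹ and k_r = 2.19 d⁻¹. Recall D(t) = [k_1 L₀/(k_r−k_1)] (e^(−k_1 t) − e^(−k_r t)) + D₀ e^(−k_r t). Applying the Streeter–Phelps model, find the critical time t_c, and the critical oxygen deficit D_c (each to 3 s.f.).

With k_r/k_1 = 7.739 and 1 − D₀(k_r−k_1)/(k_1 L₀) = 0.6843,
t_c = ln(7.739 × 0.6843) / (2.19 − 0.283) = ln(5.295) / 1.907 = 1.667/1.907 = 0.8741 d.
L(t_c) = L₀ e^(−k_1 t_c) = 28.6 × 0.7809 = 22.33 mg/L, and at the critical point k_r D_c = k_1 L, so D_c = (0.283/2.19) × 22.33 = 2.886 mg/L.

t_c ≈ 0.874 d; D_c ≈ 2.89 mg/L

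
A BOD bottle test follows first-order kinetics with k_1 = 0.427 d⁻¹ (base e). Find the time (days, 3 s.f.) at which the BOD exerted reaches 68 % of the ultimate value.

t ≈ 2.67 d

y/L₀ = 1 − e^(−k_1 t) = 0.68 ⇒ e^(−k_1 t) = 0.320
t = −ln(0.320) / 0.427 = 1.139 / 0.427 = 2.668 d.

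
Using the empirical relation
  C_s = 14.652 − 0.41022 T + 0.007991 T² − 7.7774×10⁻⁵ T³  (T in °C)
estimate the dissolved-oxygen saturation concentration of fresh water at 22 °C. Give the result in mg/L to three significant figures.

C_s = 14.652 − 0.41022×22 + 0.007991×22² − 7.7774×10⁻⁵×22³ = 8.667 mg/L.

C_s ≈ 8.67 mg/L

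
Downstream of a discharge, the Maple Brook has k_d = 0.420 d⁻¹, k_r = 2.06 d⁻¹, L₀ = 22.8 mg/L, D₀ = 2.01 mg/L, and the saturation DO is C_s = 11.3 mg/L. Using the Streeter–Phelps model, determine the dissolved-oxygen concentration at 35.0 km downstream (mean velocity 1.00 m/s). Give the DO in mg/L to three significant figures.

Travel time t = x/v = 35.0 km / (1.00 m/s) = 35000 m / 1.00 m/s = 35000 s = 0.4051 d.
k_d L₀/(k_r−k_d) = 0.420×22.8/(2.06−0.420) = 9.576/1.640 = 5.839 mg/L.
e^(−k_d t) = e^(−0.420×0.4051) = 0.8435; e^(−k_r t) = e^(−2.06×0.4051) = 0.4341.
D = 5.839 × (0.8435 − 0.4341) + 2.01 × 0.4341 = 2.391 + 0.8725 = 3.263 mg/L.
DO = C_s − D = 11.3 − 3.263 = 8.037 mg/L.

DO ≈ 8.04 mg/L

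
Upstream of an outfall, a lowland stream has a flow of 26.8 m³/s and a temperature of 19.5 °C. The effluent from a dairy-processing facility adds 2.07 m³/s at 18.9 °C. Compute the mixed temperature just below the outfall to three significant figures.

19.5 °C

Flow-weighted mixing: C = (Q_r C_r + Q_w C_w)/(Q_r + Q_w)
= (26.8×19.5 + 2.07×18.9)/(26.8 + 2.07) = 561.7/28.87 = 19.46 °C.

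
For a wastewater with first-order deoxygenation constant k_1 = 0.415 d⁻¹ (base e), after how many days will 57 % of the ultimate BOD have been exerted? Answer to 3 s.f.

t ≈ 2.03 d

y/L₀ = 1 − e^(−k_1 t) = 0.57 ⇒ e^(−k_1 t) = 0.430
t = −ln(0.430) / 0.415 = 0.8440 / 0.415 = 2.034 d.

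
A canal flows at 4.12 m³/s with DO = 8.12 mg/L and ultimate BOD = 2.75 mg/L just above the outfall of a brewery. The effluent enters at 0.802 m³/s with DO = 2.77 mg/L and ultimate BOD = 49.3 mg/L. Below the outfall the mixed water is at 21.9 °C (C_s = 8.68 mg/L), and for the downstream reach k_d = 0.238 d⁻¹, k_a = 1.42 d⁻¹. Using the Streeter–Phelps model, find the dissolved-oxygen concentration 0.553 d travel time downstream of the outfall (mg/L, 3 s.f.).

DO ≈ 7.15 mg/L

Mixed DO = (4.12×8.12 + 0.802×2.77)/(4.12+0.802) = 35.68/4.922 = 7.248 mg/L.
Mixed L₀ = (4.12×2.75 + 0.802×49.3)/(4.922) = 50.87/4.922 = 10.33 mg/L.
Initial deficit D₀ = C_s − DO₀ = 8.68 − 7.248 = 1.432 mg/L.
D(0.553) = [0.238×10.33/(1.42−0.238)](e^(−0.238×0.553) − e^(−1.42×0.553)) + 1.432 e^(−1.42×0.553)
= 2.081 × (0.8767 − 0.4560) + 1.432 × 0.4560 = 1.528 mg/L.
DO = 8.68 − 1.528 = 7.152 mg/L.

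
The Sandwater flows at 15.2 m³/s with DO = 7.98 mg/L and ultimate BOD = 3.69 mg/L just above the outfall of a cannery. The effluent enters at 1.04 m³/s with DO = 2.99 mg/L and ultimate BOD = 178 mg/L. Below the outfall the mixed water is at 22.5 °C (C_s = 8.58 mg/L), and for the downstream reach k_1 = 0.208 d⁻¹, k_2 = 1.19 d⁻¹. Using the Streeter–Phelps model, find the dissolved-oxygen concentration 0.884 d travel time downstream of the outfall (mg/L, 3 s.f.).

DO ≈ 6.74 mg/L

Mixed DO = (15.2×7.98 + 1.04×2.99)/(15.2+1.04) = 124.4/16.24 = 7.660 mg/L.
Mixed L₀ = (15.2×3.69 + 1.04×178)/(16.24) = 241.2/16.24 = 14.85 mg/L.
Initial deficit D₀ = C_s − DO₀ = 8.58 − 7.660 = 0.9196 mg/L.
D(0.884) = [0.208×14.85/(1.19−0.208)](e^(−0.208×0.884) − e^(−1.19×0.884)) + 0.9196 e^(−1.19×0.884)
= 3.146 × (0.8320 − 0.3493) + 0.9196 × 0.3493 = 1.840 mg/L.
DO = 8.58 − 1.840 = 6.740 mg/L.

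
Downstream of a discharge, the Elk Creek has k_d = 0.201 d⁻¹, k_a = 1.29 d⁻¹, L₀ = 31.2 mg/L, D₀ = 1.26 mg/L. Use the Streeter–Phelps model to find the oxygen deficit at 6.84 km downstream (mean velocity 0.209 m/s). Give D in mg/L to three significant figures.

Travel time t = x/v = 6.84 km / (0.209 m/s) = 6840 m / 0.209 m/s = 32730 s = 0.3788 d.
k_d L₀/(k_a−k_d) = 0.201×31.2/(1.29−0.201) = 6.271/1.089 = 5.759 mg/L.
e^(−k_d t) = e^(−0.201×0.3788) = 0.9267; e^(−k_a t) = e^(−1.29×0.3788) = 0.6135.
D = 5.759 × (0.9267 − 0.6135) + 1.26 × 0.6135 = 1.804 + 0.7730 = 2.577 mg/L.

D ≈ 2.58 mg/L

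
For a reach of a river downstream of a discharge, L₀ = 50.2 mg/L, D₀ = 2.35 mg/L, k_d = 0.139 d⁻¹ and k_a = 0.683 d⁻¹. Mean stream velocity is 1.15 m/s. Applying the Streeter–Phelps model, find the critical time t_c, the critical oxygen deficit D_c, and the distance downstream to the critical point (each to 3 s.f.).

t_c ≈ 2.55 d; D_c ≈ 7.16 mg/L; x_c ≈ 254 km

t_c = [1/(k_a−k_d)] ln[(k_a/k_d)(1 − D₀(k_a−k_d)/(k_d L₀))]
= [1/(0.683−0.139)] ln[(0.683/0.139)(1 − 2.35×0.5440/(0.139×50.2))]
= (1/0.5440) ln[4.914 × 0.8168] = 1.838 × ln(4.013) = 1.838 × 1.390 = 2.555 d.
D_c = (k_d/k_a) L₀ e^(−k_d t_c) = (0.139/0.683) × 50.2 × e^(−0.139×2.555) = 0.2035 × 50.2 × 0.7011 = 7.163 mg/L.
x_c = v t_c = 1.15 m/s × 2.555 d × 86400 s/d = 253800 m ≈ 254 km.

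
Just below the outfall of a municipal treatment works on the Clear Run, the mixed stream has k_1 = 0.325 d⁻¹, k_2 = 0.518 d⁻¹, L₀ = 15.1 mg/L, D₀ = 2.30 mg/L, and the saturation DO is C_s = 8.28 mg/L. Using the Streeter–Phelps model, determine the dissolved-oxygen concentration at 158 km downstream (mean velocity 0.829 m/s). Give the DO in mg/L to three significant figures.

Travel time t = x/v = 158 km / (0.829 m/s) = 158000 m / 0.829 m/s = 190600 s = 2.206 d.
k_1 L₀/(k_2−k_1) = 0.325×15.1/(0.518−0.325) = 4.907/0.1930 = 25.43 mg/L.
e^(−k_1 t) = e^(−0.325×2.206) = 0.4883; e^(−k_2 t) = e^(−0.518×2.206) = 0.3190.
D = 25.43 × (0.4883 − 0.3190) + 2.30 × 0.3190 = 4.304 + 0.7336 = 5.038 mg/L.
DO = C_s − D = 8.28 − 5.038 = 3.242 mg/L.

DO ≈ 3.24 mg/L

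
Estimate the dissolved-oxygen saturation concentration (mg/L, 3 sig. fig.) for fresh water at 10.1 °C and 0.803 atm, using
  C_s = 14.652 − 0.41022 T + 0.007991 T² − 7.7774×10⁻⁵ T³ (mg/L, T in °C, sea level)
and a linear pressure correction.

At sea level: C_s = 14.652 − 0.41022×10.1 + 0.007991×10.1² − 7.7774×10⁻⁵×10.1³ = 11.24 mg/L.
Pressure correction: C_s' = 11.24 × 0.803 = 9.029 mg/L.

C_s ≈ 9.03 mg/L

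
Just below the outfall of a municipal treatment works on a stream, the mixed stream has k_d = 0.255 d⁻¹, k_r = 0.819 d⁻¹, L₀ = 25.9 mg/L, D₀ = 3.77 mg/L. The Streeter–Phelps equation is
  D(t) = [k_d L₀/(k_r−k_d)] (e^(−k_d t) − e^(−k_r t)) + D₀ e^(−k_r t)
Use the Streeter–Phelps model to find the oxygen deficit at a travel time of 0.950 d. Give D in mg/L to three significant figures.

k_d L₀/(k_r−k_d) = 0.255×25.9/(0.819−0.255) = 6.604/0.5640 = 11.71 mg/L.
e^(−k_d t) = e^(−0.255×0.9500) = 0.7849; e^(−k_r t) = e^(−0.819×0.9500) = 0.4593.
D = 11.71 × (0.7849 − 0.4593) + 3.77 × 0.4593 = 3.812 + 1.732 = 5.544 mg/L.

D ≈ 5.54 mg/L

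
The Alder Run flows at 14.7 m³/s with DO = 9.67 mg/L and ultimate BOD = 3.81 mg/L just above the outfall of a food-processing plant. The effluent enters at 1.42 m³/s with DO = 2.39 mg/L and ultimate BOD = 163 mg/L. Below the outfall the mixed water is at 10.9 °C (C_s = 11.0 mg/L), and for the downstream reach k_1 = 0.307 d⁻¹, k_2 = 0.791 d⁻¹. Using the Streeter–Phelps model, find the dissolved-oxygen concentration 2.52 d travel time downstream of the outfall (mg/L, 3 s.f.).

DO ≈ 7.05 mg/L

Mixed DO = (14.7×9.67 + 1.42×2.39)/(14.7+1.42) = 145.5/16.12 = 9.029 mg/L.
Mixed L₀ = (14.7×3.81 + 1.42×163)/(16.12) = 287.5/16.12 = 17.83 mg/L.
Initial deficit D₀ = C_s − DO₀ = 11.0 − 9.029 = 1.971 mg/L.
D(2.52) = [0.307×17.83/(0.791−0.307)](e^(−0.307×2.52) − e^(−0.791×2.52)) + 1.971 e^(−0.791×2.52)
= 11.31 × (0.4613 − 0.1362) + 1.971 × 0.1362 = 3.946 mg/L.
DO = 11.0 − 3.946 = 7.054 mg/L.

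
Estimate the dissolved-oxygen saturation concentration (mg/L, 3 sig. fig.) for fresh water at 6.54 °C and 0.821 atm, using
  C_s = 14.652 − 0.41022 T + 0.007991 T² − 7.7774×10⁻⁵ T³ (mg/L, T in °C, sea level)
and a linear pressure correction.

At sea level: C_s = 14.652 − 0.41022×6.54 + 0.007991×6.54² − 7.7774×10⁻⁵×6.54³ = 12.29 mg/L.
Pressure correction: C_s' = 12.29 × 0.821 = 10.09 mg/L.

C_s ≈ 10.1 mg/L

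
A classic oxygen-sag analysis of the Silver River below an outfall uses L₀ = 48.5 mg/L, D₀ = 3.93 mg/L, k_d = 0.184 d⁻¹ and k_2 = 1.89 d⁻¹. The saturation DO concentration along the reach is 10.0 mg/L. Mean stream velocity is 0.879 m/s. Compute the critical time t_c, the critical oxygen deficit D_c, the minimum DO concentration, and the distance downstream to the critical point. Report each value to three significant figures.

With k_2/k_d = 10.27 and 1 − D₀(k_2−k_d)/(k_d L₀) = 0.2487,
t_c = ln(10.27 × 0.2487) / (1.89 − 0.184) = ln(2.555) / 1.706 = 0.9379/1.706 = 0.5498 d.
L(t_c) = L₀ e^(−k_d t_c) = 48.5 × 0.9038 = 43.83 mg/L, and at the critical point k_2 D_c = k_d L, so D_c = (0.184/1.89) × 43.83 = 4.267 mg/L.
Minimum DO = C_s − D_c = 10.0 − 4.267 = 5.733 mg/L.
x_c = v t_c = 0.879 m/s × 0.5498 d × 86400 s/d = 41750 m ≈ 41.8 km.

t_c ≈ 0.550 d; D_c ≈ 4.27 mg/L; min DO ≈ 5.73 mg/L; x_c ≈ 41.8 km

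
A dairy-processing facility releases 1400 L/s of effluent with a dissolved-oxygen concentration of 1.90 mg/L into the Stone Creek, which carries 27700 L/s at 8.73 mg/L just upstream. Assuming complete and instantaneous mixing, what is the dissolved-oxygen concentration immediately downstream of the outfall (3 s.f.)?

Flow-weighted mixing: C = (Q_r C_r + Q_w C_w)/(Q_r + Q_w)
= (27700×8.73 + 1400×1.90)/(27700 + 1400) = 244500/29100 = 8.401 mg/L.

8.40 mg/L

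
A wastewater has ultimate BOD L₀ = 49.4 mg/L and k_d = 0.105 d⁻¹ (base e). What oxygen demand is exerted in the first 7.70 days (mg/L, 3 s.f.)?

y ≈ 27.4 mg/L

y_t = L₀(1 − e^(−k_d t)) = 49.4 × (1 − e^(−0.105×7.70))
= 49.4 × (1 − 0.4455) = 49.4 × 0.5545 = 27.39 mg/L.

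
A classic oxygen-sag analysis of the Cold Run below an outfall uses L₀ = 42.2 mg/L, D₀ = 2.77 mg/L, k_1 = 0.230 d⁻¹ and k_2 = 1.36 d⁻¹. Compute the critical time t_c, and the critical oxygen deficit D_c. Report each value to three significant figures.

t_c = [1/(k_2−k_1)] ln[(k_2/k_1)(1 − D₀(k_2−k_1)/(k_1 L₀))]
= [1/(1.36−0.230)] ln[(1.36/0.230)(1 − 2.77×1.130/(0.230×42.2))]
= (1/1.130) ln[5.913 × 0.6775] = 0.8850 × ln(4.006) = 0.8850 × 1.388 = 1.228 d.
D_c = (k_1/k_2) L₀ e^(−k_1 t_c) = (0.230/1.36) × 42.2 × e^(−0.230×1.228) = 0.1691 × 42.2 × 0.7539 = 5.381 mg/L.

t_c ≈ 1.23 d; D_c ≈ 5.38 mg/L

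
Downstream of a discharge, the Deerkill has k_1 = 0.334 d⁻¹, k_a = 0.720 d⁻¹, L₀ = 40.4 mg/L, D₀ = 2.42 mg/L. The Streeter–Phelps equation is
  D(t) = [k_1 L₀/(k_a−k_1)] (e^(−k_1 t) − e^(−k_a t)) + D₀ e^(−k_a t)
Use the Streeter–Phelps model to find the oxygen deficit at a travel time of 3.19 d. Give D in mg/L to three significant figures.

k_1 L₀/(k_a−k_1) = 0.334×40.4/(0.720−0.334) = 13.49/0.3860 = 34.96 mg/L.
e^(−k_1 t) = e^(−0.334×3.190) = 0.3446; e^(−k_a t) = e^(−0.720×3.190) = 0.1006.
D = 34.96 × (0.3446 − 0.1006) + 2.42 × 0.1006 = 8.529 + 0.2434 = 8.773 mg/L.

D ≈ 8.77 mg/L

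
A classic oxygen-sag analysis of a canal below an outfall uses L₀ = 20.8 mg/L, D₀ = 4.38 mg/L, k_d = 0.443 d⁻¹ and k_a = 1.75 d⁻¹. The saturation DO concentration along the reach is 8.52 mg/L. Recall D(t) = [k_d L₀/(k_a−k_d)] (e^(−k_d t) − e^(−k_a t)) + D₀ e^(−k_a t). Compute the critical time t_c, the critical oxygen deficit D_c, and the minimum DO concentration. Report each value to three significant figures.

t_c ≈ 0.308 d; D_c ≈ 4.59 mg/L; min DO ≈ 3.93 mg/L

With k_a/k_d = 3.950 and 1 − D₀(k_a−k_d)/(k_d L₀) = 0.3787,
t_c = ln(3.950 × 0.3787) / (1.75 − 0.443) = ln(1.496) / 1.307 = 0.4029/1.307 = 0.3082 d.
D_c = (k_d/k_a) L₀ e^(−k_d t_c) = (0.443/1.75) × 20.8 × e^(−0.443×0.3082) = 0.2531 × 20.8 × 0.8724 = 4.593 mg/L.
Minimum DO = C_s − D_c = 8.52 − 4.593 = 3.927 mg/L.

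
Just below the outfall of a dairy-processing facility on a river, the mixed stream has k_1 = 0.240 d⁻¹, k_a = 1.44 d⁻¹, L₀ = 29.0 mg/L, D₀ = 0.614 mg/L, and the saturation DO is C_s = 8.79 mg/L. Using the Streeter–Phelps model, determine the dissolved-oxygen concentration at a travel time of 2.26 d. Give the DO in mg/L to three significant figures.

DO ≈ 5.62 mg/L

k_1 L₀/(k_a−k_1) = 0.240×29.0/(1.44−0.240) = 6.960/1.200 = 5.800 mg/L.
e^(−k_1 t) = e^(−0.240×2.260) = 0.5814; e^(−k_a t) = e^(−1.44×2.260) = 0.03860.
D = 5.800 × (0.5814 − 0.03860) + 0.614 × 0.03860 = 3.148 + 0.02370 = 3.172 mg/L.
DO = C_s − D = 8.79 − 3.172 = 5.618 mg/L.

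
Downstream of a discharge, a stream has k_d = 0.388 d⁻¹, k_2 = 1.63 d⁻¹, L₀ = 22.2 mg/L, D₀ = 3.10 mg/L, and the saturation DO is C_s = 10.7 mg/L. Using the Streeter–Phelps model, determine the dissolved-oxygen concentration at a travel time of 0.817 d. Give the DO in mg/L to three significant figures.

k_d L₀/(k_2−k_d) = 0.388×22.2/(1.63−0.388) = 8.614/1.242 = 6.935 mg/L.
e^(−k_d t) = e^(−0.388×0.8170) = 0.7283; e^(−k_2 t) = e^(−1.63×0.8170) = 0.2640.
D = 6.935 × (0.7283 − 0.2640) + 3.10 × 0.2640 = 3.220 + 0.8185 = 4.039 mg/L.
DO = C_s − D = 10.7 − 4.039 = 6.661 mg/L.

DO ≈ 6.66 mg/L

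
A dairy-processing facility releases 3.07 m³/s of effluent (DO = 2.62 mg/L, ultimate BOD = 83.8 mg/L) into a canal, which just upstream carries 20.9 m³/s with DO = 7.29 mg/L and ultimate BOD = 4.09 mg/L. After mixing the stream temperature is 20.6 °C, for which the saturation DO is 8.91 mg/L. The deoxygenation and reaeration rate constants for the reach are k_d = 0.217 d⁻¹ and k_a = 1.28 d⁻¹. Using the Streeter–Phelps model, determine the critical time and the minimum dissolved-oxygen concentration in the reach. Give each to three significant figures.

t_c ≈ 0.327 d; minimum DO ≈ 6.65 mg/L

Mixed DO = (20.9×7.29 + 3.07×2.62)/(20.9+3.07) = 160.4/23.97 = 6.692 mg/L.
Mixed L₀ = (20.9×4.09 + 3.07×83.8)/(23.97) = 342.7/23.97 = 14.30 mg/L.
Initial deficit D₀ = C_s − DO₀ = 8.91 − 6.692 = 2.218 mg/L.
t_c = (1/1.063) ln[(1.28/0.217)(1 − 2.218×1.063/(0.217×14.30))] = 0.9407 × ln(1.416) = 0.3274 d.
D_c = (0.217/1.28) × 14.30 × e^(−0.217×0.3274) = 0.1695 × 14.30 × 0.9314 = 2.258 mg/L.
Minimum DO = 8.91 − 2.258 = 6.652 mg/L.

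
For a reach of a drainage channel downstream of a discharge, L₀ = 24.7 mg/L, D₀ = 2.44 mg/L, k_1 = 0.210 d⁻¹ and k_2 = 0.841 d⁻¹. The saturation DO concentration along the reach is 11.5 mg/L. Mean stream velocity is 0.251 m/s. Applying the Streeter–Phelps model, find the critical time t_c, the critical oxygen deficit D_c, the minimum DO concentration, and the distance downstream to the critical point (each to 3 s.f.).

t_c ≈ 1.64 d; D_c ≈ 4.37 mg/L; min DO ≈ 7.13 mg/L; x_c ≈ 35.6 km

With k_2/k_1 = 4.005 and 1 − D₀(k_2−k_1)/(k_1 L₀) = 0.7032,
t_c = ln(4.005 × 0.7032) / (0.841 − 0.210) = ln(2.816) / 0.6310 = 1.035/0.6310 = 1.641 d.
D_c = (k_1/k_2) L₀ e^(−k_1 t_c) = (0.210/0.841) × 24.7 × e^(−0.210×1.641) = 0.2497 × 24.7 × 0.7085 = 4.370 mg/L.
Minimum DO = C_s − D_c = 11.5 − 4.370 = 7.130 mg/L.
x_c = v t_c = 0.251 m/s × 1.641 d × 86400 s/d = 35580 m ≈ 35.6 km.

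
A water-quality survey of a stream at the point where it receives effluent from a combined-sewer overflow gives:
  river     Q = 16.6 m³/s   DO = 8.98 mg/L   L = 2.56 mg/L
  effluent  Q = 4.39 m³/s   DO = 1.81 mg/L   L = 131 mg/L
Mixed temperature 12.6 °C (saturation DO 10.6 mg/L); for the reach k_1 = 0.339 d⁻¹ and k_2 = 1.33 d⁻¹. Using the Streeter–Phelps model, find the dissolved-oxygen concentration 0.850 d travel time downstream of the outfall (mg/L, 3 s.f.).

DO ≈ 5.30 mg/L

Mixed DO = (16.6×8.98 + 4.39×1.81)/(16.6+4.39) = 157.0/20.99 = 7.480 mg/L.
Mixed L₀ = (16.6×2.56 + 4.39×131)/(20.99) = 617.6/20.99 = 29.42 mg/L.
Initial deficit D₀ = C_s − DO₀ = 10.6 − 7.480 = 3.120 mg/L.
D(0.850) = [0.339×29.42/(1.33−0.339)](e^(−0.339×0.850) − e^(−1.33×0.850)) + 3.120 e^(−1.33×0.850)
= 10.06 × (0.7496 − 0.3229) + 3.120 × 0.3229 = 5.303 mg/L.
DO = 10.6 − 5.303 = 5.297 mg/L.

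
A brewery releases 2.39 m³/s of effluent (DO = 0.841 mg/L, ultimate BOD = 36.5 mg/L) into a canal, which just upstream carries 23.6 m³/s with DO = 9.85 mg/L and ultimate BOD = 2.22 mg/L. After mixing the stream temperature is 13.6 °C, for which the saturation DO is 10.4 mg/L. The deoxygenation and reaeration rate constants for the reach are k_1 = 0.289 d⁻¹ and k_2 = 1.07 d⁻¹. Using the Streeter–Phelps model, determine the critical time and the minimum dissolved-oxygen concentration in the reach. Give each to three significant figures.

t_c ≈ 0.162 d; minimum DO ≈ 9.02 mg/L

Mixed DO = (23.6×9.85 + 2.39×0.841)/(23.6+2.39) = 234.5/25.99 = 9.022 mg/L.
Mixed L₀ = (23.6×2.22 + 2.39×36.5)/(25.99) = 139.6/25.99 = 5.372 mg/L.
Initial deficit D₀ = C_s − DO₀ = 10.4 − 9.022 = 1.378 mg/L.
t_c = (1/0.7810) ln[(1.07/0.289)(1 − 1.378×0.7810/(0.289×5.372))] = 1.280 × ln(1.135) = 0.1623 d.
D_c = (0.289/1.07) × 5.372 × e^(−0.289×0.1623) = 0.2701 × 5.372 × 0.9542 = 1.385 mg/L.
Minimum DO = 10.4 − 1.385 = 9.015 mg/L.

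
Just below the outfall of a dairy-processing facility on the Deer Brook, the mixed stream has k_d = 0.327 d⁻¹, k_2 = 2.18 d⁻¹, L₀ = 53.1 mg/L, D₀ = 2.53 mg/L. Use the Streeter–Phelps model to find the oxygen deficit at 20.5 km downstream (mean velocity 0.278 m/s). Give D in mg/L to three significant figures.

Travel time t = x/v = 20.5 km / (0.278 m/s) = 20500 m / 0.278 m/s = 73740 s = 0.8535 d.
k_d L₀/(k_2−k_d) = 0.327×53.1/(2.18−0.327) = 17.36/1.853 = 9.371 mg/L.
e^(−k_d t) = e^(−0.327×0.8535) = 0.7565; e^(−k_2 t) = e^(−2.18×0.8535) = 0.1556.
D = 9.371 × (0.7565 − 0.1556) + 2.53 × 0.1556 = 5.631 + 0.3936 = 6.024 mg/L.

D ≈ 6.02 mg/L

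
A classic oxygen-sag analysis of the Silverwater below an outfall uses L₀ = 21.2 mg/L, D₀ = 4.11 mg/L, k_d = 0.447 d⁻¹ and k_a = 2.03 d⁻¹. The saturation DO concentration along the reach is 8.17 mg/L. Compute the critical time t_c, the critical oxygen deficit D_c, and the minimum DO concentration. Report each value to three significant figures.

With k_a/k_d = 4.541 and 1 − D₀(k_a−k_d)/(k_d L₀) = 0.3134,
t_c = ln(4.541 × 0.3134) / (2.03 − 0.447) = ln(1.423) / 1.583 = 0.3531/1.583 = 0.2230 d.
D_c = (k_d/k_a) L₀ e^(−k_d t_c) = (0.447/2.03) × 21.2 × e^(−0.447×0.2230) = 0.2202 × 21.2 × 0.9051 = 4.225 mg/L.
Minimum DO = C_s − D_c = 8.17 − 4.225 = 3.945 mg/L.

t_c ≈ 0.223 d; D_c ≈ 4.23 mg/L; min DO ≈ 3.94 mg/L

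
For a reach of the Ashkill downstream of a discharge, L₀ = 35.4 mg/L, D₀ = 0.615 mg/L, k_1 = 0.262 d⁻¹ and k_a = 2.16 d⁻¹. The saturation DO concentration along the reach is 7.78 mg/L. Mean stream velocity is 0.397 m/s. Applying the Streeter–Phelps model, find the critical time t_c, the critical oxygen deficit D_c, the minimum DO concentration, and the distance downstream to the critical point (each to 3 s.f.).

t_c ≈ 1.04 d; D_c ≈ 3.27 mg/L; min DO ≈ 4.51 mg/L; x_c ≈ 35.7 km

t_c = [1/(k_a−k_1)] ln[(k_a/k_1)(1 − D₀(k_a−k_1)/(k_1 L₀))]
= [1/(2.16−0.262)] ln[(2.16/0.262)(1 − 0.615×1.898/(0.262×35.4))]
= (1/1.898) ln[8.244 × 0.8741] = 0.5269 × ln(7.207) = 0.5269 × 1.975 = 1.041 d.
L(t_c) = L₀ e^(−k_1 t_c) = 35.4 × 0.7614 = 26.95 mg/L, and at the critical point k_a D_c = k_1 L, so D_c = (0.262/2.16) × 26.95 = 3.269 mg/L.
Minimum DO = C_s − D_c = 7.78 − 3.269 = 4.511 mg/L.
x_c = v t_c = 0.397 m/s × 1.041 d × 86400 s/d = 35690 m ≈ 35.7 km.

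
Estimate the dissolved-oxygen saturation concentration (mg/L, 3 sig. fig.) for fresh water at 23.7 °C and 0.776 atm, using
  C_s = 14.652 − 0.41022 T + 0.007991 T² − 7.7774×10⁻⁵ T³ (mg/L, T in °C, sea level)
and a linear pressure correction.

C_s ≈ 6.51 mg/L

At sea level: C_s = 14.652 − 0.41022×23.7 + 0.007991×23.7² − 7.7774×10⁻⁵×23.7³ = 8.383 mg/L.
Pressure correction: C_s' = 8.383 × 0.776 = 6.505 mg/L.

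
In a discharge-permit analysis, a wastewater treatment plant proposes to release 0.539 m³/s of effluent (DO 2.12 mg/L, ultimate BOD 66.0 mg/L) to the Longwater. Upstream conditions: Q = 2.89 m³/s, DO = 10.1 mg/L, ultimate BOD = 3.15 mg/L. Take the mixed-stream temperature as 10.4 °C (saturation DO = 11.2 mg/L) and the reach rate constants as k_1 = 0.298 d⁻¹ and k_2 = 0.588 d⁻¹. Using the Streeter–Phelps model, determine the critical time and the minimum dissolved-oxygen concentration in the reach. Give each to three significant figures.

t_c ≈ 1.68 d; minimum DO ≈ 7.19 mg/L

Mixed DO = (2.89×10.1 + 0.539×2.12)/(2.89+0.539) = 30.33/3.429 = 8.846 mg/L.
Mixed L₀ = (2.89×3.15 + 0.539×66.0)/(3.429) = 44.68/3.429 = 13.03 mg/L.
Initial deficit D₀ = C_s − DO₀ = 11.2 − 8.846 = 2.354 mg/L.
t_c = (1/0.2900) ln[(0.588/0.298)(1 − 2.354×0.2900/(0.298×13.03))] = 3.448 × ln(1.626) = 1.677 d.
D_c = (0.298/0.588) × 13.03 × e^(−0.298×1.677) = 0.5068 × 13.03 × 0.6067 = 4.007 mg/L.
Minimum DO = 11.2 − 4.007 = 7.193 mg/L.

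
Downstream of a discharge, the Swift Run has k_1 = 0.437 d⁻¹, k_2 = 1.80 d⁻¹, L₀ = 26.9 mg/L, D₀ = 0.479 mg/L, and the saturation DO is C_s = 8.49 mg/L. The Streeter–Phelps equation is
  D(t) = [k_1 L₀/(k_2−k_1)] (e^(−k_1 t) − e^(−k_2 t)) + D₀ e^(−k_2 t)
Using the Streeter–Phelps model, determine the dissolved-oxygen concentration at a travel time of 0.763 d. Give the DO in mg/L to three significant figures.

DO ≈ 4.37 mg/L

k_1 L₀/(k_2−k_1) = 0.437×26.9/(1.80−0.437) = 11.76/1.363 = 8.625 mg/L.
e^(−k_1 t) = e^(−0.437×0.7630) = 0.7165; e^(−k_2 t) = e^(−1.80×0.7630) = 0.2532.
D = 8.625 × (0.7165 − 0.2532) + 0.479 × 0.2532 = 3.995 + 0.1213 = 4.116 mg/L.
DO = C_s − D = 8.49 − 4.116 = 4.374 mg/L.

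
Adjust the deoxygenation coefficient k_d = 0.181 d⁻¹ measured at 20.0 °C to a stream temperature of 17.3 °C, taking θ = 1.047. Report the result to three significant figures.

k_d ≈ 0.160 d⁻¹

k_d(T₂) = k_d(T₁) · θ^(T₂−T₁) = 0.181 × 1.047^(17.3−20.0)
= 0.181 × 1.047^-2.70 = 0.181 × 0.8834 = 0.1599 d⁻¹.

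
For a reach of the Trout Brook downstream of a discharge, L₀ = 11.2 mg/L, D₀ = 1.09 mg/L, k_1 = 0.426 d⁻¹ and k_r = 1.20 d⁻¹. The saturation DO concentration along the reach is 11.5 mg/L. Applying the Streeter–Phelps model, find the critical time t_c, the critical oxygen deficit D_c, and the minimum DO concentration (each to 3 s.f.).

At the critical point dD/dt = 0, so k_1 L₀ e^(−k_1 t) = k_r D. Substituting D(t) from the Streeter–Phelps equation and solving for t gives
t_c = ln[(k_r/k_1)(1 − D₀(k_r−k_1)/(k_1 L₀))] / (k_r−k_1).
Here k_r−k_1 = 0.7740 d⁻¹ and 1 − D₀(k_r−k_1)/(k_1 L₀) = 1 − 1.09×0.7740/(0.426×11.2) = 0.8232, so
t_c = ln(2.817 × 0.8232) / 0.7740 = 0.8411 / 0.7740 = 1.087 d.
L(t_c) = L₀ e^(−k_1 t_c) = 11.2 × 0.6295 = 7.050 mg/L, and at the critical point k_r D_c = k_1 L, so D_c = (0.426/1.20) × 7.050 = 2.503 mg/L.
Minimum DO = C_s − D_c = 11.5 − 2.503 = 8.997 mg/L.

t_c ≈ 1.09 d; D_c ≈ 2.50 mg/L; min DO ≈ 9.00 mg/L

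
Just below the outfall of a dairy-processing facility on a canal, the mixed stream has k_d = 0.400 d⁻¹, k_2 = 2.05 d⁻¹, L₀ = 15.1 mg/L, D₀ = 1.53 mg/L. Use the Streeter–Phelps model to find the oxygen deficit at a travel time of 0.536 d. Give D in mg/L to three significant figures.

k_d L₀/(k_2−k_d) = 0.400×15.1/(2.05−0.400) = 6.040/1.650 = 3.661 mg/L.
e^(−k_d t) = e^(−0.400×0.5360) = 0.8070; e^(−k_2 t) = e^(−2.05×0.5360) = 0.3333.
D = 3.661 × (0.8070 − 0.3333) + 1.53 × 0.3333 = 1.734 + 0.5099 = 2.244 mg/L.

D ≈ 2.24 mg/L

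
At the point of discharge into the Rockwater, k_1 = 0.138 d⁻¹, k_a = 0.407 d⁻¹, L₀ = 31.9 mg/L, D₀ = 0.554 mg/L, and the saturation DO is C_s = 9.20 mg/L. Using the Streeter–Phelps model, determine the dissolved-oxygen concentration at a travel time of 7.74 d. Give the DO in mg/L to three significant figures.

k_1 L₀/(k_a−k_1) = 0.138×31.9/(0.407−0.138) = 4.402/0.2690 = 16.37 mg/L.
e^(−k_1 t) = e^(−0.138×7.740) = 0.3437; e^(−k_a t) = e^(−0.407×7.740) = 0.04284.
D = 16.37 × (0.3437 − 0.04284) + 0.554 × 0.04284 = 4.923 + 0.02374 = 4.947 mg/L.
DO = C_s − D = 9.20 − 4.947 = 4.253 mg/L.

DO ≈ 4.25 mg/L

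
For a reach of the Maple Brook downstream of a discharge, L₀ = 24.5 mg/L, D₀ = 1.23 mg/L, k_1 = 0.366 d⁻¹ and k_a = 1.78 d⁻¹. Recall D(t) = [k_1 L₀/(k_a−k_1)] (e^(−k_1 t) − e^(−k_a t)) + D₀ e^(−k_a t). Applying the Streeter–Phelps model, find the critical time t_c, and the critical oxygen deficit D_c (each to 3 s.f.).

t_c ≈ 0.966 d; D_c ≈ 3.54 mg/L

At the critical point dD/dt = 0, so k_1 L₀ e^(−k_1 t) = k_a D. Substituting D(t) from the Streeter–Phelps equation and solving for t gives
t_c = ln[(k_a/k_1)(1 − D₀(k_a−k_1)/(k_1 L₀))] / (k_a−k_1).
Here k_a−k_1 = 1.414 d⁻¹ and 1 − D₀(k_a−k_1)/(k_1 L₀) = 1 − 1.23×1.414/(0.366×24.5) = 0.8060, so
t_c = ln(4.863 × 0.8060) / 1.414 = 1.366 / 1.414 = 0.9661 d.
D_c = (k_1/k_a) L₀ e^(−k_1 t_c) = (0.366/1.78) × 24.5 × e^(−0.366×0.9661) = 0.2056 × 24.5 × 0.7022 = 3.537 mg/L.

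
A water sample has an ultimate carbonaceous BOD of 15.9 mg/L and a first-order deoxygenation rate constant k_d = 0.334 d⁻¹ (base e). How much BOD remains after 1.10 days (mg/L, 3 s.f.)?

L_t = L₀ e^(−k_d t) = 15.9 × e^(−0.334×1.10) = 15.9 × 0.6925 = 11.01 mg/L.

L ≈ 11.0 mg/L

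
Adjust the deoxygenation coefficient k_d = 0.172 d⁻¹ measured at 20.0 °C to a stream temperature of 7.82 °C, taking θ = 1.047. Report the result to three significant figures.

k_d ≈ 0.0983 d⁻¹

k_d(T₂) = k_d(T₁) · θ^(T₂−T₁) = 0.172 × 1.047^(7.82−20.0)
= 0.172 × 1.047^-12.2 = 0.172 × 0.5715 = 0.09831 d⁻¹.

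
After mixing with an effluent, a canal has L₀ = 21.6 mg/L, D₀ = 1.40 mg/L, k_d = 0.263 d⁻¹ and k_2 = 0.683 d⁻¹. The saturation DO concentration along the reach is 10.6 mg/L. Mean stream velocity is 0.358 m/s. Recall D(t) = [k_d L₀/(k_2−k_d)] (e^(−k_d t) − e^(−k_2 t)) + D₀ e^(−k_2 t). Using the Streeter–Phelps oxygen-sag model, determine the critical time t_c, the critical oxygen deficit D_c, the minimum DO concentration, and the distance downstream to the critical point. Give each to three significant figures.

t_c = [1/(k_2−k_d)] ln[(k_2/k_d)(1 − D₀(k_2−k_d)/(k_d L₀))]
= [1/(0.683−0.263)] ln[(0.683/0.263)(1 − 1.40×0.4200/(0.263×21.6))]
= (1/0.4200) ln[2.597 × 0.8965] = 2.381 × ln(2.328) = 2.381 × 0.8451 = 2.012 d.
L(t_c) = L₀ e^(−k_d t_c) = 21.6 × 0.5891 = 12.72 mg/L, and at the critical point k_2 D_c = k_d L, so D_c = (0.263/0.683) × 12.72 = 4.900 mg/L.
Minimum DO = C_s − D_c = 10.6 − 4.900 = 5.700 mg/L.
x_c = v t_c = 0.358 m/s × 2.012 d × 86400 s/d = 62240 m ≈ 62.2 km.

t_c ≈ 2.01 d; D_c ≈ 4.90 mg/L; min DO ≈ 5.70 mg/L; x_c ≈ 62.2 km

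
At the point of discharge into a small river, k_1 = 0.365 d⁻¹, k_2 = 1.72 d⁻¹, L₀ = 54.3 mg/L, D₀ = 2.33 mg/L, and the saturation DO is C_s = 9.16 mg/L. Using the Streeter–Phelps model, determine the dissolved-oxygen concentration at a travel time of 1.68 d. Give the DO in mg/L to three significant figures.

DO ≈ 1.92 mg/L

k_1 L₀/(k_2−k_1) = 0.365×54.3/(1.72−0.365) = 19.82/1.355 = 14.63 mg/L.
e^(−k_1 t) = e^(−0.365×1.680) = 0.5416; e^(−k_2 t) = e^(−1.72×1.680) = 0.05560.
D = 14.63 × (0.5416 − 0.05560) + 2.33 × 0.05560 = 7.109 + 0.1295 = 7.238 mg/L.
DO = C_s − D = 9.16 − 7.238 = 1.922 mg/L.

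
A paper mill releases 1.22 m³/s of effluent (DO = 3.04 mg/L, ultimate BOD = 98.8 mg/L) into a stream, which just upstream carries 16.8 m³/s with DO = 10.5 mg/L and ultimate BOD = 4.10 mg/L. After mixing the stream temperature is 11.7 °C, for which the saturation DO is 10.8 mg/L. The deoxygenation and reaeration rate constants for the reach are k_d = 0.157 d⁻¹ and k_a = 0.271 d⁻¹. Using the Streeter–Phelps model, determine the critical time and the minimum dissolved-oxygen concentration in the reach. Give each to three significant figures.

t_c ≈ 4.29 d; minimum DO ≈ 7.69 mg/L

Mixed DO = (16.8×10.5 + 1.22×3.04)/(16.8+1.22) = 180.1/18.02 = 9.995 mg/L.
Mixed L₀ = (16.8×4.10 + 1.22×98.8)/(18.02) = 189.4/18.02 = 10.51 mg/L.
Initial deficit D₀ = C_s − DO₀ = 10.8 − 9.995 = 0.8051 mg/L.
t_c = (1/0.1140) ln[(0.271/0.157)(1 − 0.8051×0.1140/(0.157×10.51))] = 8.772 × ln(1.630) = 4.286 d.
D_c = (0.157/0.271) × 10.51 × e^(−0.157×4.286) = 0.5793 × 10.51 × 0.5102 = 3.107 mg/L.
Minimum DO = 10.8 − 3.107 = 7.693 mg/L.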